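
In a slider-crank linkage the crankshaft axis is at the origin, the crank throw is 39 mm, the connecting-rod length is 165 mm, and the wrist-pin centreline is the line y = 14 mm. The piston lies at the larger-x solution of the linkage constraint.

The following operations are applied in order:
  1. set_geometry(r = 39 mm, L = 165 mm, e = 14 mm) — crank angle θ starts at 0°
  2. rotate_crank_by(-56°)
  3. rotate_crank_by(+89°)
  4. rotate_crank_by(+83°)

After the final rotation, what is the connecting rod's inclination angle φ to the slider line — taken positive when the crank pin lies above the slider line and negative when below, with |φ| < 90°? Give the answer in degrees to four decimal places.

7.3306

set_geometry: r = 39 mm, L = 165 mm, e = 14 mm; θ ← 0°
rotate_crank_by(-56°): θ ← 0° -56° = -56°
rotate_crank_by(+89°): θ ← -56° +89° = 33°
rotate_crank_by(+83°): θ ← 33° +83° = 116°
crank pin P = (r cos θ, r sin θ) = (-17.096475, 35.052968)
h = r sin θ − e = 35.052968 − 14 = 21.052968
sin φ = h / L = 21.052968 / 165 = 0.12759374
φ = arcsin(0.12759374) = 7.330566°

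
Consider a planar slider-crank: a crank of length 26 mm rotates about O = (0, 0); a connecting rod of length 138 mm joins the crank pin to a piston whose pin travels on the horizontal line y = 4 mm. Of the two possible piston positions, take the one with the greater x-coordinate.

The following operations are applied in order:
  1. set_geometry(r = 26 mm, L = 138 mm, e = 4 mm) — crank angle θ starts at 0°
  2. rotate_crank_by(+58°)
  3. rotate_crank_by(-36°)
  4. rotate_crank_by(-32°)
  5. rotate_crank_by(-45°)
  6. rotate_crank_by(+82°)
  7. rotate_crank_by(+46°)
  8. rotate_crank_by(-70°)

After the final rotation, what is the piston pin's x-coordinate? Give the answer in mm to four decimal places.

163.9391

set_geometry: r = 26 mm, L = 138 mm, e = 4 mm; θ ← 0°
rotate_crank_by(+58°): θ ← 0° +58° = 58°
rotate_crank_by(-36°): θ ← 58° -36° = 22°
rotate_crank_by(-32°): θ ← 22° -32° = -10°
rotate_crank_by(-45°): θ ← -10° -45° = -55°
rotate_crank_by(+82°): θ ← -55° +82° = 27°
rotate_crank_by(+46°): θ ← 27° +46° = 73°
rotate_crank_by(-70°): θ ← 73° -70° = 3°
crank pin P = (r cos θ, r sin θ) = (25.964368, 1.360735)
h = r sin θ − e = 1.360735 − 4 = -2.639265
x = r cos θ + √(L² − h²) = 25.964368 + √(19044.0 − 6.9657) = 25.964368 + 137.974760 = 163.939127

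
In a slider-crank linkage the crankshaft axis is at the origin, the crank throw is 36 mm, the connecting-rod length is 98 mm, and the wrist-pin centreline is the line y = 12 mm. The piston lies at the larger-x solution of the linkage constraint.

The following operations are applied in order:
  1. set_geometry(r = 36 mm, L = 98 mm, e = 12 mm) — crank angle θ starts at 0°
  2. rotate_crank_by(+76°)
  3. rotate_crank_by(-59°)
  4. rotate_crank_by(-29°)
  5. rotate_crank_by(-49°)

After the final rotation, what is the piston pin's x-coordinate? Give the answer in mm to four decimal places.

set_geometry: r = 36 mm, L = 98 mm, e = 12 mm; θ ← 0°
rotate_crank_by(+76°): θ ← 0° +76° = 76°
rotate_crank_by(-59°): θ ← 76° -59° = 17°
rotate_crank_by(-29°): θ ← 17° -29° = -12°
rotate_crank_by(-49°): θ ← -12° -49° = -61°
crank pin P = (r cos θ, r sin θ) = (17.453146, -31.486309)
h = r sin θ − e = -31.486309 − 12 = -43.486309
x = r cos θ + √(L² − h²) = 17.453146 + √(9604.0 − 1891.0591) = 17.453146 + 87.823350 = 105.276497

105.2765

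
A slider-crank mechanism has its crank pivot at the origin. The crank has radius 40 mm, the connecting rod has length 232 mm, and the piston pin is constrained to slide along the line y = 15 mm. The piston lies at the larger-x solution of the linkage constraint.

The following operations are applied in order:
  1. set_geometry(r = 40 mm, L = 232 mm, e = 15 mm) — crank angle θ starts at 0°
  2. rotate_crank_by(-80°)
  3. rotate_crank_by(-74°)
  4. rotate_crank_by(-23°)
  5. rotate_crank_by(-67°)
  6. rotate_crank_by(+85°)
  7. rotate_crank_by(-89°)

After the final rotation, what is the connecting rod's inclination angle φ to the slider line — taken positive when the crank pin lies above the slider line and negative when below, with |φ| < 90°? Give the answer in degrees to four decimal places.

5.4631

set_geometry: r = 40 mm, L = 232 mm, e = 15 mm; θ ← 0°
rotate_crank_by(-80°): θ ← 0° -80° = -80°
rotate_crank_by(-74°): θ ← -80° -74° = -154°
rotate_crank_by(-23°): θ ← -154° -23° = -177°
rotate_crank_by(-67°): θ ← -177° -67° = -244°
rotate_crank_by(+85°): θ ← -244° +85° = -159°
rotate_crank_by(-89°): θ ← -159° -89° = -248°
crank pin P = (r cos θ, r sin θ) = (-14.984264, 37.087354)
h = r sin θ − e = 37.087354 − 15 = 22.087354
sin φ = h / L = 22.087354 / 232 = 0.09520411
φ = arcsin(0.09520411) = 5.463068°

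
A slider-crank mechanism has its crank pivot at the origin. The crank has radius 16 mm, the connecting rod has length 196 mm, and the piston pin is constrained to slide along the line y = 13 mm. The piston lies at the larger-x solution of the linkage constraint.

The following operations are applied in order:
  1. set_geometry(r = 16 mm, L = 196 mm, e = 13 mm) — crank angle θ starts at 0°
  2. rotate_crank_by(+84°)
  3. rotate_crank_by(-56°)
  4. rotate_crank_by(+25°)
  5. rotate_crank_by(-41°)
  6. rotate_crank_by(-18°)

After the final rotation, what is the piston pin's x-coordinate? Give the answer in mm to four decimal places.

set_geometry: r = 16 mm, L = 196 mm, e = 13 mm; θ ← 0°
rotate_crank_by(+84°): θ ← 0° +84° = 84°
rotate_crank_by(-56°): θ ← 84° -56° = 28°
rotate_crank_by(+25°): θ ← 28° +25° = 53°
rotate_crank_by(-41°): θ ← 53° -41° = 12°
rotate_crank_by(-18°): θ ← 12° -18° = -6°
crank pin P = (r cos θ, r sin θ) = (15.912350, -1.672455)
h = r sin θ − e = -1.672455 − 13 = -14.672455
x = r cos θ + √(L² − h²) = 15.912350 + √(38416.0 − 215.2809) = 15.912350 + 195.450042 = 211.362393

211.3624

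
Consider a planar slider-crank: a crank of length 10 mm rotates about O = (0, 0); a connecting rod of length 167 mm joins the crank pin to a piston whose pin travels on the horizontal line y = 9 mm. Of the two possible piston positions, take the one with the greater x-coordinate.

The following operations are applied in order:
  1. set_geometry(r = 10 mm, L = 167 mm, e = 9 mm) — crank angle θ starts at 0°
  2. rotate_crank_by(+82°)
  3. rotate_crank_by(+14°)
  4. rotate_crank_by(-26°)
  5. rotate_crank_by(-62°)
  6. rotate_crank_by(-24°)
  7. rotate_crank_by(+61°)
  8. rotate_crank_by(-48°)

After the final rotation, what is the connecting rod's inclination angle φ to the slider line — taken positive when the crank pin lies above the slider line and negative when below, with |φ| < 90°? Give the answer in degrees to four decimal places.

-3.2691

set_geometry: r = 10 mm, L = 167 mm, e = 9 mm; θ ← 0°
rotate_crank_by(+82°): θ ← 0° +82° = 82°
rotate_crank_by(+14°): θ ← 82° +14° = 96°
rotate_crank_by(-26°): θ ← 96° -26° = 70°
rotate_crank_by(-62°): θ ← 70° -62° = 8°
rotate_crank_by(-24°): θ ← 8° -24° = -16°
rotate_crank_by(+61°): θ ← -16° +61° = 45°
rotate_crank_by(-48°): θ ← 45° -48° = -3°
crank pin P = (r cos θ, r sin θ) = (9.986295, -0.523360)
h = r sin θ − e = -0.523360 − 9 = -9.523360
sin φ = h / L = -9.523360 / 167 = -0.05702611
φ = arcsin(-0.05702611) = -3.269129°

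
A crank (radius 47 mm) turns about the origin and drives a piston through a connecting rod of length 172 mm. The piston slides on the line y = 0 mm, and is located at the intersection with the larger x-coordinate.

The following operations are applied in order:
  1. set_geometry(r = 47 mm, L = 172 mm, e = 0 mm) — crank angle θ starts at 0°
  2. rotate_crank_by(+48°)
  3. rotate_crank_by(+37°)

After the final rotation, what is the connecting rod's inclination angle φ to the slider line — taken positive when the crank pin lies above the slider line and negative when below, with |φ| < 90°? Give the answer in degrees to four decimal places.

15.7962

set_geometry: r = 47 mm, L = 172 mm, e = 0 mm; θ ← 0°
rotate_crank_by(+48°): θ ← 0° +48° = 48°
rotate_crank_by(+37°): θ ← 48° +37° = 85°
crank pin P = (r cos θ, r sin θ) = (4.096320, 46.821151)
h = r sin θ − e = 46.821151 − 0 = 46.821151
sin φ = h / L = 46.821151 / 172 = 0.27221599
φ = arcsin(0.27221599) = 15.796174°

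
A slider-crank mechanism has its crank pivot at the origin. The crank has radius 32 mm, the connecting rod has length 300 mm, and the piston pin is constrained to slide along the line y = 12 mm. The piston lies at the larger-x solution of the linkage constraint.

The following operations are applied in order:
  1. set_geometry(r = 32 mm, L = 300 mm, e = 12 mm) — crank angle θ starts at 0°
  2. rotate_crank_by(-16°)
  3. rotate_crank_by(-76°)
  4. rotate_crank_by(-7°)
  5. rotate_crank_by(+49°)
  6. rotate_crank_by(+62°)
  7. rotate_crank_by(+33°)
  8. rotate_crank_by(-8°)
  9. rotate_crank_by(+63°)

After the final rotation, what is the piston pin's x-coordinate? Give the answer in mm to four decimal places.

293.8079

set_geometry: r = 32 mm, L = 300 mm, e = 12 mm; θ ← 0°
rotate_crank_by(-16°): θ ← 0° -16° = -16°
rotate_crank_by(-76°): θ ← -16° -76° = -92°
rotate_crank_by(-7°): θ ← -92° -7° = -99°
rotate_crank_by(+49°): θ ← -99° +49° = -50°
rotate_crank_by(+62°): θ ← -50° +62° = 12°
rotate_crank_by(+33°): θ ← 12° +33° = 45°
rotate_crank_by(-8°): θ ← 45° -8° = 37°
rotate_crank_by(+63°): θ ← 37° +63° = 100°
crank pin P = (r cos θ, r sin θ) = (-5.556742, 31.513848)
h = r sin θ − e = 31.513848 − 12 = 19.513848
x = r cos θ + √(L² − h²) = -5.556742 + √(90000.0 − 380.7903) = -5.556742 + 299.364677 = 293.807935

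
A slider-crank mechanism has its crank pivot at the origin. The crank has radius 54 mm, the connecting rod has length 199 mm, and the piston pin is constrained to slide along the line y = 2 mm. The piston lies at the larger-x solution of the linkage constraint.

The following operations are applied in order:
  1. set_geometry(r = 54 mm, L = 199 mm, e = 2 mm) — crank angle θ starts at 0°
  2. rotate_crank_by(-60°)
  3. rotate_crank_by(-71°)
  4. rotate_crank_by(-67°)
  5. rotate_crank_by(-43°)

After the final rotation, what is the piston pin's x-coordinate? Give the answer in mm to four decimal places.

set_geometry: r = 54 mm, L = 199 mm, e = 2 mm; θ ← 0°
rotate_crank_by(-60°): θ ← 0° -60° = -60°
rotate_crank_by(-71°): θ ← -60° -71° = -131°
rotate_crank_by(-67°): θ ← -131° -67° = -198°
rotate_crank_by(-43°): θ ← -198° -43° = -241°
crank pin P = (r cos θ, r sin θ) = (-26.179719, 47.229464)
h = r sin θ − e = 47.229464 − 2 = 45.229464
x = r cos θ + √(L² − h²) = -26.179719 + √(39601.0 − 2045.7044) = -26.179719 + 193.791887 = 167.612168

167.6122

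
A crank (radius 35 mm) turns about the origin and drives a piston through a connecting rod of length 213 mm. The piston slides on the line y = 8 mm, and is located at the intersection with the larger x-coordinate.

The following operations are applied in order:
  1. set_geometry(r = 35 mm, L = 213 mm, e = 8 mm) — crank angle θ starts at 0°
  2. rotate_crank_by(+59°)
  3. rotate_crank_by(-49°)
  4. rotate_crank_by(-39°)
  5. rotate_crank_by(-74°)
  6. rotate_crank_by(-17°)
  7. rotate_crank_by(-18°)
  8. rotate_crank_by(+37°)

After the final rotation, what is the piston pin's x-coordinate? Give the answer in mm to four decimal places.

set_geometry: r = 35 mm, L = 213 mm, e = 8 mm; θ ← 0°
rotate_crank_by(+59°): θ ← 0° +59° = 59°
rotate_crank_by(-49°): θ ← 59° -49° = 10°
rotate_crank_by(-39°): θ ← 10° -39° = -29°
rotate_crank_by(-74°): θ ← -29° -74° = -103°
rotate_crank_by(-17°): θ ← -103° -17° = -120°
rotate_crank_by(-18°): θ ← -120° -18° = -138°
rotate_crank_by(+37°): θ ← -138° +37° = -101°
crank pin P = (r cos θ, r sin θ) = (-6.678315, -34.356951)
h = r sin θ − e = -34.356951 − 8 = -42.356951
x = r cos θ + √(L² − h²) = -6.678315 + √(45369.0 − 1794.1113) = -6.678315 + 208.745991 = 202.067676

202.0677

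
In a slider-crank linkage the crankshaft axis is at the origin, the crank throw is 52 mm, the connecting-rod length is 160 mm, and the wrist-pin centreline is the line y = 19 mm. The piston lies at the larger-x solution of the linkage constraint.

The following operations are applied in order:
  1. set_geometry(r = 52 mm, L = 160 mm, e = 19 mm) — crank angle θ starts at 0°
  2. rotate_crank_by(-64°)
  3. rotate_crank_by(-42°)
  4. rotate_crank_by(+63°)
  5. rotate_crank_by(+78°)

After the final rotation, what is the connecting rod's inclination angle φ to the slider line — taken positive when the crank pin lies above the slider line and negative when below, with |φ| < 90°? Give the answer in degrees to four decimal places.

3.8797

set_geometry: r = 52 mm, L = 160 mm, e = 19 mm; θ ← 0°
rotate_crank_by(-64°): θ ← 0° -64° = -64°
rotate_crank_by(-42°): θ ← -64° -42° = -106°
rotate_crank_by(+63°): θ ← -106° +63° = -43°
rotate_crank_by(+78°): θ ← -43° +78° = 35°
crank pin P = (r cos θ, r sin θ) = (42.595906, 29.825975)
h = r sin θ − e = 29.825975 − 19 = 10.825975
sin φ = h / L = 10.825975 / 160 = 0.06766234
φ = arcsin(0.06766234) = 3.879731°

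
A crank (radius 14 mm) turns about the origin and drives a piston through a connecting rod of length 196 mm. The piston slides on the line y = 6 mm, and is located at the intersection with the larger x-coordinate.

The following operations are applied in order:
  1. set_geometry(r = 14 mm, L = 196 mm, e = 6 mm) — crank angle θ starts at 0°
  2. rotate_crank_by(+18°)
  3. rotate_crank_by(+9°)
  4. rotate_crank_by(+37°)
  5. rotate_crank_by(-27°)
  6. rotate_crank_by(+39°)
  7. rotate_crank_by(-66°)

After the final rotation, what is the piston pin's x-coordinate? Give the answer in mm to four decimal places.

209.7548

set_geometry: r = 14 mm, L = 196 mm, e = 6 mm; θ ← 0°
rotate_crank_by(+18°): θ ← 0° +18° = 18°
rotate_crank_by(+9°): θ ← 18° +9° = 27°
rotate_crank_by(+37°): θ ← 27° +37° = 64°
rotate_crank_by(-27°): θ ← 64° -27° = 37°
rotate_crank_by(+39°): θ ← 37° +39° = 76°
rotate_crank_by(-66°): θ ← 76° -66° = 10°
crank pin P = (r cos θ, r sin θ) = (13.787309, 2.431074)
h = r sin θ − e = 2.431074 − 6 = -3.568926
x = r cos θ + √(L² − h²) = 13.787309 + √(38416.0 − 12.7372) = 13.787309 + 195.967504 = 209.754813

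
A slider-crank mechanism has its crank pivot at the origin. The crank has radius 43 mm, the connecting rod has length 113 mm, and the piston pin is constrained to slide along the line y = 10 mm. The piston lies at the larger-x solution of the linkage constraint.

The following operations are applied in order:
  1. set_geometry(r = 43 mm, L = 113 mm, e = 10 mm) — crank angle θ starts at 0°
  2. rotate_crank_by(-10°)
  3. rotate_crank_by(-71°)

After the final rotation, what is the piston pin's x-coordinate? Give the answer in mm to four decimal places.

set_geometry: r = 43 mm, L = 113 mm, e = 10 mm; θ ← 0°
rotate_crank_by(-10°): θ ← 0° -10° = -10°
rotate_crank_by(-71°): θ ← -10° -71° = -81°
crank pin P = (r cos θ, r sin θ) = (6.726682, -42.470599)
h = r sin θ − e = -42.470599 − 10 = -52.470599
x = r cos θ + √(L² − h²) = 6.726682 + √(12769.0 − 2753.1637) = 6.726682 + 100.079150 = 106.805832

106.8058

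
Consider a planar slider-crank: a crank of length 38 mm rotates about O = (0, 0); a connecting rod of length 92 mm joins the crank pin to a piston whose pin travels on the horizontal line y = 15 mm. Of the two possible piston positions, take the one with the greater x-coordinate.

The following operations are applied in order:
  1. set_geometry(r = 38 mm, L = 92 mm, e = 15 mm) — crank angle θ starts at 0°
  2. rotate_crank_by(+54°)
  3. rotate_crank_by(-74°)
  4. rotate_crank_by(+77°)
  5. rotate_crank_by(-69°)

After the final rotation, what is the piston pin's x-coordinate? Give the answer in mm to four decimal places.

126.2738

set_geometry: r = 38 mm, L = 92 mm, e = 15 mm; θ ← 0°
rotate_crank_by(+54°): θ ← 0° +54° = 54°
rotate_crank_by(-74°): θ ← 54° -74° = -20°
rotate_crank_by(+77°): θ ← -20° +77° = 57°
rotate_crank_by(-69°): θ ← 57° -69° = -12°
crank pin P = (r cos θ, r sin θ) = (37.169609, -7.900644)
h = r sin θ − e = -7.900644 − 15 = -22.900644
x = r cos θ + √(L² − h²) = 37.169609 + √(8464.0 − 524.4395) = 37.169609 + 89.104211 = 126.273820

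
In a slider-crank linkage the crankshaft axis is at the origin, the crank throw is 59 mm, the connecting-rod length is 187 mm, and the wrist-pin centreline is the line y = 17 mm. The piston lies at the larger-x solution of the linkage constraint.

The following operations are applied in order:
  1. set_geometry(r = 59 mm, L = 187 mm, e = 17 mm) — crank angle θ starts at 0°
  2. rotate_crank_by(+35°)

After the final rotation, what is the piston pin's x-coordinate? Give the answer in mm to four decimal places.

234.5701

set_geometry: r = 59 mm, L = 187 mm, e = 17 mm; θ ← 0°
rotate_crank_by(+35°): θ ← 0° +35° = 35°
crank pin P = (r cos θ, r sin θ) = (48.329971, 33.841010)
h = r sin θ − e = 33.841010 − 17 = 16.841010
x = r cos θ + √(L² − h²) = 48.329971 + √(34969.0 − 283.6196) = 48.329971 + 186.240115 = 234.570085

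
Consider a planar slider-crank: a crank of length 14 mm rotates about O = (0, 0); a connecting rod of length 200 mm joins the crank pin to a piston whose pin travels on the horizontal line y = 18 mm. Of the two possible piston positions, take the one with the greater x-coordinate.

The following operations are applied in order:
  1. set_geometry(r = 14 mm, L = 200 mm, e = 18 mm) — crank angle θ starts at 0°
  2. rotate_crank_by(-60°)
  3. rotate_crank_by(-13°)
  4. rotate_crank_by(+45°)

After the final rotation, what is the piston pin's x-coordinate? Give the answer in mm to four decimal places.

set_geometry: r = 14 mm, L = 200 mm, e = 18 mm; θ ← 0°
rotate_crank_by(-60°): θ ← 0° -60° = -60°
rotate_crank_by(-13°): θ ← -60° -13° = -73°
rotate_crank_by(+45°): θ ← -73° +45° = -28°
crank pin P = (r cos θ, r sin θ) = (12.361266, -6.572602)
h = r sin θ − e = -6.572602 − 18 = -24.572602
x = r cos θ + √(L² − h²) = 12.361266 + √(40000.0 − 603.8128) = 12.361266 + 198.484728 = 210.845994

210.8460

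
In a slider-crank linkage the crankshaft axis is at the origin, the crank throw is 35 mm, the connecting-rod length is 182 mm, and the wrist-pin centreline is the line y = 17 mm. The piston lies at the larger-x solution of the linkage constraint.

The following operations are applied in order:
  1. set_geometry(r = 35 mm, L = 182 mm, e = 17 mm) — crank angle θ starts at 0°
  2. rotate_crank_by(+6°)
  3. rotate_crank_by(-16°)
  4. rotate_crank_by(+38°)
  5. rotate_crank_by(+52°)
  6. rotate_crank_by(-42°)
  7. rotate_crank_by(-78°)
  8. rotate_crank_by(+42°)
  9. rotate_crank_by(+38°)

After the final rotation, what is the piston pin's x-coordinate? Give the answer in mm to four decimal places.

set_geometry: r = 35 mm, L = 182 mm, e = 17 mm; θ ← 0°
rotate_crank_by(+6°): θ ← 0° +6° = 6°
rotate_crank_by(-16°): θ ← 6° -16° = -10°
rotate_crank_by(+38°): θ ← -10° +38° = 28°
rotate_crank_by(+52°): θ ← 28° +52° = 80°
rotate_crank_by(-42°): θ ← 80° -42° = 38°
rotate_crank_by(-78°): θ ← 38° -78° = -40°
rotate_crank_by(+42°): θ ← -40° +42° = 2°
rotate_crank_by(+38°): θ ← 2° +38° = 40°
crank pin P = (r cos θ, r sin θ) = (26.811556, 22.497566)
h = r sin θ − e = 22.497566 − 17 = 5.497566
x = r cos θ + √(L² − h²) = 26.811556 + √(33124.0 − 30.2232) = 26.811556 + 181.916950 = 208.728506

208.7285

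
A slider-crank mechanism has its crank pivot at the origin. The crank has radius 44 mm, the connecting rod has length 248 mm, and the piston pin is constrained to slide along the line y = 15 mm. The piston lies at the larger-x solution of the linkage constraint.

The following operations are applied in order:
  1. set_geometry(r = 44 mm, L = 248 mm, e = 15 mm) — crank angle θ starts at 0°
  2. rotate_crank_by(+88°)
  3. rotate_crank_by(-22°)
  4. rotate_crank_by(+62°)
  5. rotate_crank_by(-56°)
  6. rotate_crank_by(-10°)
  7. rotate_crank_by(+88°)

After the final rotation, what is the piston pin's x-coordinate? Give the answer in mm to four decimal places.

209.7961

set_geometry: r = 44 mm, L = 248 mm, e = 15 mm; θ ← 0°
rotate_crank_by(+88°): θ ← 0° +88° = 88°
rotate_crank_by(-22°): θ ← 88° -22° = 66°
rotate_crank_by(+62°): θ ← 66° +62° = 128°
rotate_crank_by(-56°): θ ← 128° -56° = 72°
rotate_crank_by(-10°): θ ← 72° -10° = 62°
rotate_crank_by(+88°): θ ← 62° +88° = 150°
crank pin P = (r cos θ, r sin θ) = (-38.105118, 22.000000)
h = r sin θ − e = 22.000000 − 15 = 7.000000
x = r cos θ + √(L² − h²) = -38.105118 + √(61504.0 − 49.0000) = -38.105118 + 247.901190 = 209.796072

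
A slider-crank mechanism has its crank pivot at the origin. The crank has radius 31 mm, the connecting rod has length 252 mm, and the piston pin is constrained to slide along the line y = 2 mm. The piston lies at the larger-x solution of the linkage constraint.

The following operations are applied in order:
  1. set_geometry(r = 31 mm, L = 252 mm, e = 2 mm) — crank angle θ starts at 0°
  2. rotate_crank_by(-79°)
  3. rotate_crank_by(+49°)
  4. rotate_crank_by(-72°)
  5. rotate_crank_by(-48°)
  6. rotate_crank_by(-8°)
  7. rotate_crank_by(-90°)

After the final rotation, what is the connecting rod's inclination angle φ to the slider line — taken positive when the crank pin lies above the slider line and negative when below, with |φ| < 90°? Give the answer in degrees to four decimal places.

set_geometry: r = 31 mm, L = 252 mm, e = 2 mm; θ ← 0°
rotate_crank_by(-79°): θ ← 0° -79° = -79°
rotate_crank_by(+49°): θ ← -79° +49° = -30°
rotate_crank_by(-72°): θ ← -30° -72° = -102°
rotate_crank_by(-48°): θ ← -102° -48° = -150°
rotate_crank_by(-8°): θ ← -150° -8° = -158°
rotate_crank_by(-90°): θ ← -158° -90° = -248°
crank pin P = (r cos θ, r sin θ) = (-11.612804, 28.742699)
h = r sin θ − e = 28.742699 − 2 = 26.742699
sin φ = h / L = 26.742699 / 252 = 0.10612182
φ = arcsin(0.10612182) = 6.091803°

6.0918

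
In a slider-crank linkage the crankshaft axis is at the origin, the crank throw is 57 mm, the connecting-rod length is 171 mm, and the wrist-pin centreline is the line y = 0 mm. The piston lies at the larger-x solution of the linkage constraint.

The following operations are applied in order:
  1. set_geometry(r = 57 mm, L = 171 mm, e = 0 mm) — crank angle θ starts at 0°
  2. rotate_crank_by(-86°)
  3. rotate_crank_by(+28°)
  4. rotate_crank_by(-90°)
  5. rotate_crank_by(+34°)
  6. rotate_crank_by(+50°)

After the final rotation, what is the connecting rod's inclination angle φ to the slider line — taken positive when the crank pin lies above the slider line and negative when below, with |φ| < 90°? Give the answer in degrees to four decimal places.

-17.4335

set_geometry: r = 57 mm, L = 171 mm, e = 0 mm; θ ← 0°
rotate_crank_by(-86°): θ ← 0° -86° = -86°
rotate_crank_by(+28°): θ ← -86° +28° = -58°
rotate_crank_by(-90°): θ ← -58° -90° = -148°
rotate_crank_by(+34°): θ ← -148° +34° = -114°
rotate_crank_by(+50°): θ ← -114° +50° = -64°
crank pin P = (r cos θ, r sin θ) = (24.987155, -51.231261)
h = r sin θ − e = -51.231261 − 0 = -51.231261
sin φ = h / L = -51.231261 / 171 = -0.29959802
φ = arcsin(-0.29959802) = -17.433461°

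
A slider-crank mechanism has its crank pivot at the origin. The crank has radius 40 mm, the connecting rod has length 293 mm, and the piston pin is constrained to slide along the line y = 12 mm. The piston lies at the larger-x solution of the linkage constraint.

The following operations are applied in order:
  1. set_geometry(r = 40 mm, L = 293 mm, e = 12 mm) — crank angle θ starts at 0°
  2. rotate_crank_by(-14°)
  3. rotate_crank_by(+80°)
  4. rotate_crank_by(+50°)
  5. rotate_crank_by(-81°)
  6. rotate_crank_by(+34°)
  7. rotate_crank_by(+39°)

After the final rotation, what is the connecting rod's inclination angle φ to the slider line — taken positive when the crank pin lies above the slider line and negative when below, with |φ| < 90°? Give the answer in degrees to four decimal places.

5.0993

set_geometry: r = 40 mm, L = 293 mm, e = 12 mm; θ ← 0°
rotate_crank_by(-14°): θ ← 0° -14° = -14°
rotate_crank_by(+80°): θ ← -14° +80° = 66°
rotate_crank_by(+50°): θ ← 66° +50° = 116°
rotate_crank_by(-81°): θ ← 116° -81° = 35°
rotate_crank_by(+34°): θ ← 35° +34° = 69°
rotate_crank_by(+39°): θ ← 69° +39° = 108°
crank pin P = (r cos θ, r sin θ) = (-12.360680, 38.042261)
h = r sin θ − e = 38.042261 − 12 = 26.042261
sin φ = h / L = 26.042261 / 293 = 0.08888144
φ = arcsin(0.08888144) = 5.099260°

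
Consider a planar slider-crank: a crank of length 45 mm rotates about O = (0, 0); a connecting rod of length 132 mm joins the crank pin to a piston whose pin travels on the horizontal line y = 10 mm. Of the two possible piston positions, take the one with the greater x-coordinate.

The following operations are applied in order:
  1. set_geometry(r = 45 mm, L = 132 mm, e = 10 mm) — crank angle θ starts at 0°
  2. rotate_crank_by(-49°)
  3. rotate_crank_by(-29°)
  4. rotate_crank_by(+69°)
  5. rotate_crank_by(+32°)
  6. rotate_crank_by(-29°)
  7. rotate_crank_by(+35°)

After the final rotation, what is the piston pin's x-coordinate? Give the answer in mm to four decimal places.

170.8279

set_geometry: r = 45 mm, L = 132 mm, e = 10 mm; θ ← 0°
rotate_crank_by(-49°): θ ← 0° -49° = -49°
rotate_crank_by(-29°): θ ← -49° -29° = -78°
rotate_crank_by(+69°): θ ← -78° +69° = -9°
rotate_crank_by(+32°): θ ← -9° +32° = 23°
rotate_crank_by(-29°): θ ← 23° -29° = -6°
rotate_crank_by(+35°): θ ← -6° +35° = 29°
crank pin P = (r cos θ, r sin θ) = (39.357887, 21.816433)
h = r sin θ − e = 21.816433 − 10 = 11.816433
x = r cos θ + √(L² − h²) = 39.357887 + √(17424.0 − 139.6281) = 39.357887 + 131.470042 = 170.827929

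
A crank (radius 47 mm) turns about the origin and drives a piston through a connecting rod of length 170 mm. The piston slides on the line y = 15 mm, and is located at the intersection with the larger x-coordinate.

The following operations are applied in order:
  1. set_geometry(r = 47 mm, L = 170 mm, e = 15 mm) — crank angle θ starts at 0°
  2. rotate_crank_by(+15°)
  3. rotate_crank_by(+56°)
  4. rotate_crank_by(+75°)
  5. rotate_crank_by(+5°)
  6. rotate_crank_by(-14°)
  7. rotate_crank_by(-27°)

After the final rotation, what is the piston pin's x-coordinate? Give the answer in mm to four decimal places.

set_geometry: r = 47 mm, L = 170 mm, e = 15 mm; θ ← 0°
rotate_crank_by(+15°): θ ← 0° +15° = 15°
rotate_crank_by(+56°): θ ← 15° +56° = 71°
rotate_crank_by(+75°): θ ← 71° +75° = 146°
rotate_crank_by(+5°): θ ← 146° +5° = 151°
rotate_crank_by(-14°): θ ← 151° -14° = 137°
rotate_crank_by(-27°): θ ← 137° -27° = 110°
crank pin P = (r cos θ, r sin θ) = (-16.074947, 44.165553)
h = r sin θ − e = 44.165553 − 15 = 29.165553
x = r cos θ + √(L² − h²) = -16.074947 + √(28900.0 − 850.6295) = -16.074947 + 167.479463 = 151.404516

151.4045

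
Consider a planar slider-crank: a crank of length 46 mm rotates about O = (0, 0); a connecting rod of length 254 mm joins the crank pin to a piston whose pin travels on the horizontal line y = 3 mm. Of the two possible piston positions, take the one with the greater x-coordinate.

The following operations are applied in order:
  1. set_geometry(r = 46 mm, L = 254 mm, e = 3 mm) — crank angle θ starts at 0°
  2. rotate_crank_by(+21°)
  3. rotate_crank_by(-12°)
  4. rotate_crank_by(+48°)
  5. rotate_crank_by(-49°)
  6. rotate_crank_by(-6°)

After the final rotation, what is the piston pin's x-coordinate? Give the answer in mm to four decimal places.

299.9681

set_geometry: r = 46 mm, L = 254 mm, e = 3 mm; θ ← 0°
rotate_crank_by(+21°): θ ← 0° +21° = 21°
rotate_crank_by(-12°): θ ← 21° -12° = 9°
rotate_crank_by(+48°): θ ← 9° +48° = 57°
rotate_crank_by(-49°): θ ← 57° -49° = 8°
rotate_crank_by(-6°): θ ← 8° -6° = 2°
crank pin P = (r cos θ, r sin θ) = (45.971978, 1.605377)
h = r sin θ − e = 1.605377 − 3 = -1.394623
x = r cos θ + √(L² − h²) = 45.971978 + √(64516.0 − 1.9450) = 45.971978 + 253.996171 = 299.968149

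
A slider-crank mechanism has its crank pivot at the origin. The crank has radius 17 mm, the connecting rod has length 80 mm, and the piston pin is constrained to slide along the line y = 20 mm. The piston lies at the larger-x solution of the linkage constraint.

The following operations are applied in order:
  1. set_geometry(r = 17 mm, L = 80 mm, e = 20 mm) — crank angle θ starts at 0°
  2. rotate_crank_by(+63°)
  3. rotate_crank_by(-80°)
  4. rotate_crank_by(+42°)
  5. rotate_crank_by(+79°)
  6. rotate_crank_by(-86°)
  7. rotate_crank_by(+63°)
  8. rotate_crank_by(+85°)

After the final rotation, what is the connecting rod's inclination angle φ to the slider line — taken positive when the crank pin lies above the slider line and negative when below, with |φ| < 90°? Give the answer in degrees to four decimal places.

-11.4546

set_geometry: r = 17 mm, L = 80 mm, e = 20 mm; θ ← 0°
rotate_crank_by(+63°): θ ← 0° +63° = 63°
rotate_crank_by(-80°): θ ← 63° -80° = -17°
rotate_crank_by(+42°): θ ← -17° +42° = 25°
rotate_crank_by(+79°): θ ← 25° +79° = 104°
rotate_crank_by(-86°): θ ← 104° -86° = 18°
rotate_crank_by(+63°): θ ← 18° +63° = 81°
rotate_crank_by(+85°): θ ← 81° +85° = 166°
crank pin P = (r cos θ, r sin θ) = (-16.495027, 4.112672)
h = r sin θ − e = 4.112672 − 20 = -15.887328
sin φ = h / L = -15.887328 / 80 = -0.19859160
φ = arcsin(-0.19859160) = -11.454612°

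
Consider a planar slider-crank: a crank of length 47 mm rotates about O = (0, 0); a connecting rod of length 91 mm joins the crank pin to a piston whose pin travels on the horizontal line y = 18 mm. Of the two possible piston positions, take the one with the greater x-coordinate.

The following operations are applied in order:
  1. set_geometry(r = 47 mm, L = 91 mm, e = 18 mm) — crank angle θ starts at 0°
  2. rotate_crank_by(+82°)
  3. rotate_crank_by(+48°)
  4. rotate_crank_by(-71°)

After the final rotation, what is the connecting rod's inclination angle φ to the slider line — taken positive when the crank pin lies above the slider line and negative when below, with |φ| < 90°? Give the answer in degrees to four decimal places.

set_geometry: r = 47 mm, L = 91 mm, e = 18 mm; θ ← 0°
rotate_crank_by(+82°): θ ← 0° +82° = 82°
rotate_crank_by(+48°): θ ← 82° +48° = 130°
rotate_crank_by(-71°): θ ← 130° -71° = 59°
crank pin P = (r cos θ, r sin θ) = (24.206790, 40.286863)
h = r sin θ − e = 40.286863 − 18 = 22.286863
sin φ = h / L = 22.286863 / 91 = 0.24491058
φ = arcsin(0.24491058) = 14.176550°

14.1765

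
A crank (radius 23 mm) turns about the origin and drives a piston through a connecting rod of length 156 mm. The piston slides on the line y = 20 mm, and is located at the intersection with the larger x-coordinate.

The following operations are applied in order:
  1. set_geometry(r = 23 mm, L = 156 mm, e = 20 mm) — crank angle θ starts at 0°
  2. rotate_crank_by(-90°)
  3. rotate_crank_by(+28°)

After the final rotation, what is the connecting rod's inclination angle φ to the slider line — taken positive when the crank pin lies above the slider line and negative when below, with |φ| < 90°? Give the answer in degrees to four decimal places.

set_geometry: r = 23 mm, L = 156 mm, e = 20 mm; θ ← 0°
rotate_crank_by(-90°): θ ← 0° -90° = -90°
rotate_crank_by(+28°): θ ← -90° +28° = -62°
crank pin P = (r cos θ, r sin θ) = (10.797846, -20.307795)
h = r sin θ − e = -20.307795 − 20 = -40.307795
sin φ = h / L = -40.307795 / 156 = -0.25838330
φ = arcsin(-0.25838330) = -14.974154°

-14.9742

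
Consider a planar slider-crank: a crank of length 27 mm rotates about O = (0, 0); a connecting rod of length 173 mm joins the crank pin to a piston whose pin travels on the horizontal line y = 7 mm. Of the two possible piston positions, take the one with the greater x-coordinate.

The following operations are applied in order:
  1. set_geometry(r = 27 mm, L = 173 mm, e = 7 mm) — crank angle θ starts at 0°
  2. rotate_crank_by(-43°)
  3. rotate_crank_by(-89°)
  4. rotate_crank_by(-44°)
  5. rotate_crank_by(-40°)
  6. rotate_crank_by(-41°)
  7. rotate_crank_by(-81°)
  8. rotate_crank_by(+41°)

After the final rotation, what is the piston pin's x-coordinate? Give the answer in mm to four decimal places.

set_geometry: r = 27 mm, L = 173 mm, e = 7 mm; θ ← 0°
rotate_crank_by(-43°): θ ← 0° -43° = -43°
rotate_crank_by(-89°): θ ← -43° -89° = -132°
rotate_crank_by(-44°): θ ← -132° -44° = -176°
rotate_crank_by(-40°): θ ← -176° -40° = -216°
rotate_crank_by(-41°): θ ← -216° -41° = -257°
rotate_crank_by(-81°): θ ← -257° -81° = -338°
rotate_crank_by(+41°): θ ← -338° +41° = -297°
crank pin P = (r cos θ, r sin θ) = (12.257743, 24.057176)
h = r sin θ − e = 24.057176 − 7 = 17.057176
x = r cos θ + √(L² − h²) = 12.257743 + √(29929.0 − 290.9473) = 12.257743 + 172.157058 = 184.414802

184.4148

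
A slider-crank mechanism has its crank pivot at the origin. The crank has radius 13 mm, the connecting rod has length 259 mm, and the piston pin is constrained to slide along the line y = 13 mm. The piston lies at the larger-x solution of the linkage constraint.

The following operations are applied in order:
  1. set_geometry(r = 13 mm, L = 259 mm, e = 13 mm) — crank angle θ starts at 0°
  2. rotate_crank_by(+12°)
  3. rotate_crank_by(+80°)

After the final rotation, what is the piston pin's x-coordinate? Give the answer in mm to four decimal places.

258.5463

set_geometry: r = 13 mm, L = 259 mm, e = 13 mm; θ ← 0°
rotate_crank_by(+12°): θ ← 0° +12° = 12°
rotate_crank_by(+80°): θ ← 12° +80° = 92°
crank pin P = (r cos θ, r sin θ) = (-0.453693, 12.992081)
h = r sin θ − e = 12.992081 − 13 = -0.007919
x = r cos θ + √(L² − h²) = -0.453693 + √(67081.0 − 0.0001) = -0.453693 + 259.000000 = 258.546306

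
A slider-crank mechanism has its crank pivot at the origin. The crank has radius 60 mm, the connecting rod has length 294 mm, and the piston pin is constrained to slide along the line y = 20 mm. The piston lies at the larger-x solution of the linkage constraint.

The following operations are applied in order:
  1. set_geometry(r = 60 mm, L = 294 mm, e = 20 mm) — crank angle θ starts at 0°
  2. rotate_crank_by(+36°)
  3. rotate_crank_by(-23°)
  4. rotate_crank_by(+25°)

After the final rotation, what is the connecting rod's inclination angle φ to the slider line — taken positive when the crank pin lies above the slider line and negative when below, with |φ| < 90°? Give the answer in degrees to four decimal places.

3.3031

set_geometry: r = 60 mm, L = 294 mm, e = 20 mm; θ ← 0°
rotate_crank_by(+36°): θ ← 0° +36° = 36°
rotate_crank_by(-23°): θ ← 36° -23° = 13°
rotate_crank_by(+25°): θ ← 13° +25° = 38°
crank pin P = (r cos θ, r sin θ) = (47.280645, 36.939689)
h = r sin θ − e = 36.939689 − 20 = 16.939689
sin φ = h / L = 16.939689 / 294 = 0.05761799
φ = arcsin(0.05761799) = 3.303097°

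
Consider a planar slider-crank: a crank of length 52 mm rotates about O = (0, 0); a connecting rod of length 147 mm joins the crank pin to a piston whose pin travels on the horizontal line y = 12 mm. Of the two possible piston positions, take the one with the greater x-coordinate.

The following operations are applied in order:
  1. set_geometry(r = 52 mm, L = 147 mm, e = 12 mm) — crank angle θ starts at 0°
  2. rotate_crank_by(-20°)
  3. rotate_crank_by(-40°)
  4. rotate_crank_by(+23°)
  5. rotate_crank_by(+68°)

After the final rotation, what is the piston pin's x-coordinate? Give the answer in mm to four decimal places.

190.8276

set_geometry: r = 52 mm, L = 147 mm, e = 12 mm; θ ← 0°
rotate_crank_by(-20°): θ ← 0° -20° = -20°
rotate_crank_by(-40°): θ ← -20° -40° = -60°
rotate_crank_by(+23°): θ ← -60° +23° = -37°
rotate_crank_by(+68°): θ ← -37° +68° = 31°
crank pin P = (r cos θ, r sin θ) = (44.572700, 26.781980)
h = r sin θ − e = 26.781980 − 12 = 14.781980
x = r cos θ + √(L² − h²) = 44.572700 + √(21609.0 − 218.5069) = 44.572700 + 146.254891 = 190.827590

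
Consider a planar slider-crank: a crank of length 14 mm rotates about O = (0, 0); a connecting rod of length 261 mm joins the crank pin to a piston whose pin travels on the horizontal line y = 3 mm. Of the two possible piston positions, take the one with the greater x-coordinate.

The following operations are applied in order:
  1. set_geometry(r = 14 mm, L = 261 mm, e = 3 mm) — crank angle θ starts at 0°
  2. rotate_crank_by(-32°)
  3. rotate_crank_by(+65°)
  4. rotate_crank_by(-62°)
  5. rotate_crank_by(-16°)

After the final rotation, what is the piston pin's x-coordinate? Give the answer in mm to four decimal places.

270.5805

set_geometry: r = 14 mm, L = 261 mm, e = 3 mm; θ ← 0°
rotate_crank_by(-32°): θ ← 0° -32° = -32°
rotate_crank_by(+65°): θ ← -32° +65° = 33°
rotate_crank_by(-62°): θ ← 33° -62° = -29°
rotate_crank_by(-16°): θ ← -29° -16° = -45°
crank pin P = (r cos θ, r sin θ) = (9.899495, -9.899495)
h = r sin θ − e = -9.899495 − 3 = -12.899495
x = r cos θ + √(L² − h²) = 9.899495 + √(68121.0 − 166.3970) = 9.899495 + 260.681037 = 270.580532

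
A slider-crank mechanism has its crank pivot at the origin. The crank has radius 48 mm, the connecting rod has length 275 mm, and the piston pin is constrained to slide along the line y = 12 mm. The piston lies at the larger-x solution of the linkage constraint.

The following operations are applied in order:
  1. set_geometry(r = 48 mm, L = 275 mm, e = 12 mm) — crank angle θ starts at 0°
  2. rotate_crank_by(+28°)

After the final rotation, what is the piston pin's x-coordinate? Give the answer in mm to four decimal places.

317.1796

set_geometry: r = 48 mm, L = 275 mm, e = 12 mm; θ ← 0°
rotate_crank_by(+28°): θ ← 0° +28° = 28°
crank pin P = (r cos θ, r sin θ) = (42.381484, 22.534635)
h = r sin θ − e = 22.534635 − 12 = 10.534635
x = r cos θ + √(L² − h²) = 42.381484 + √(75625.0 − 110.9785) = 42.381484 + 274.798147 = 317.179631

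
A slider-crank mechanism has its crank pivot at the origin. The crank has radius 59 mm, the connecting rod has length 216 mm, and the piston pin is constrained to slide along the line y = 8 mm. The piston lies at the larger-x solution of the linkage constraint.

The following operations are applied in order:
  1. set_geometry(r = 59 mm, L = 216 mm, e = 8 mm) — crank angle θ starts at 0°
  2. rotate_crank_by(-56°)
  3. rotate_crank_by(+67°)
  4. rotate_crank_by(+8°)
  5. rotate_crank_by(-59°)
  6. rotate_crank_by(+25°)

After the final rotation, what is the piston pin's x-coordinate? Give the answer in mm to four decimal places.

271.7325

set_geometry: r = 59 mm, L = 216 mm, e = 8 mm; θ ← 0°
rotate_crank_by(-56°): θ ← 0° -56° = -56°
rotate_crank_by(+67°): θ ← -56° +67° = 11°
rotate_crank_by(+8°): θ ← 11° +8° = 19°
rotate_crank_by(-59°): θ ← 19° -59° = -40°
rotate_crank_by(+25°): θ ← -40° +25° = -15°
crank pin P = (r cos θ, r sin θ) = (56.989624, -15.270324)
h = r sin θ − e = -15.270324 − 8 = -23.270324
x = r cos θ + √(L² − h²) = 56.989624 + √(46656.0 − 541.5080) = 56.989624 + 214.742851 = 271.732475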